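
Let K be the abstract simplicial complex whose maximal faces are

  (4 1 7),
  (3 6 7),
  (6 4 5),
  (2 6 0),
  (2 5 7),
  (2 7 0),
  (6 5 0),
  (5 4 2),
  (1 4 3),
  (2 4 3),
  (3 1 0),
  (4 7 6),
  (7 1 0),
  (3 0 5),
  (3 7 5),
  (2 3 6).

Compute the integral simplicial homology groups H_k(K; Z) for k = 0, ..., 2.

H_0 = Z,  H_1 = Z^2,  H_2 = Z.

Take the total order 0 < 1 < 2 < 3 < 4 < 5 < 6 < 7 on the vertex set. Then K (dimension 2) consists of the simplices:

  0-simplices (8): [0], [1], [2], [3], [4], [5], [6], [7]
  1-simplices (24): (24 of them)
  2-simplices (16): [0,1,3], [0,1,7], [0,2,6], [0,2,7], [0,3,5], [0,5,6], [1,3,4], [1,4,7], [2,3,4], [2,3,6], [2,4,5], [2,5,7], [3,5,7], [3,6,7], [4,5,6], [4,6,7]

Hence C_0 ≅ Z^8, C_1 ≅ Z^24, C_2 ≅ Z^16.

The boundary map ∂_1: C_1 → C_0 is given by ∂[p,q] = [q] − [p]. For instance
  ∂[2,3] = [3] − [2].
This gives a 8×24 integer matrix of rank 7; reducing to Smith normal form yields diagonal entries (1,1,1,1,1,1,1).

∂_2: C_2 → C_1 maps a triangle to the signed sum of its edges. For instance
  ∂[2,4,5] = [4,5] − [2,5] + [2,4],
  ∂[4,6,7] = [6,7] − [4,7] + [4,6].
As a 24×16 matrix over Z this has rank 15, with invariant factors (1,1,1,1,1,1,1,1,1,1,1,1,1,1,1).

Computing H_k = (kernel of ∂_k) / (image of ∂_{k+1}):

  H_0: rank C_0 − rank ∂_1 = 8 − 7 = 1, and the invariant factors of ∂_1 are all 1, so H_0 = Z.
  H_1: rank ker ∂_1 − rank ∂_2 = (24 − 7) − 15 = 2, and the invariant factors of ∂_2 are all 1, so H_1 = Z^2.
  H_2: rank ker ∂_2 − rank ∂_3 = (16 − 15) − 0 = 1, and there is no ∂_3, so H_2 = Z.

As a check, the Euler characteristic is 8 − 24 + 16 = 0, which agrees with 1 − 2 + 1 = 0.
(K is a triangulation of the torus T^2.)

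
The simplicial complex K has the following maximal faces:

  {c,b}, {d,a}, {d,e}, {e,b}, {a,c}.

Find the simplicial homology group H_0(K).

H_0 = Z.

K has 5 vertices, 5 edges.
rank ∂_0 = 0, rank ∂_1 = 4 ⇒ b_0 = 5 − 0 − 4 = 1; all invariant factors of ∂_1 are 1 so no torsion. So H_0 = Z.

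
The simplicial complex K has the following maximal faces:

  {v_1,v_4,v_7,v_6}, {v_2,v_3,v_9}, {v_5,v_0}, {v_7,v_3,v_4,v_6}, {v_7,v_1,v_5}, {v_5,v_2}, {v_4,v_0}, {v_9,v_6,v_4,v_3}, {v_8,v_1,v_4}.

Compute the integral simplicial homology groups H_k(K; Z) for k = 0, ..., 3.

Take the total order v_0 < v_1 < v_2 < v_3 < v_4 < v_5 < v_6 < v_7 < v_8 < v_9 on the vertex set. Then K (dimension 3) consists of the simplices:

  0-simplices (10): [v_0], [v_1], [v_2], [v_3], [v_4], [v_5], [v_6], [v_7], [v_8], [v_9]
  1-simplices (21): (21 of them)
  2-simplices (13): (13 of them)
  3-simplices (3): [v_1,v_4,v_6,v_7], [v_3,v_4,v_6,v_7], [v_3,v_4,v_6,v_9]

Hence C_0 ≅ Z^10, C_1 ≅ Z^21, C_2 ≅ Z^13, C_3 ≅ Z^3.

Boundary ∂_1: C_1 → C_0 maps an edge to its endpoints' difference, ∂[p,q] = q − p. For instance
  ∂[v_1,v_5] = [v_5] − [v_1].
As a 10×21 matrix over Z this has rank 9, with invariant factors (1,1,1,1,1,1,1,1,1).

∂_2: C_2 → C_1 acts by ∂[p,q,r] = [q,r] − [p,r] + [p,q]. For instance
  ∂[v_3,v_4,v_6] = [v_4,v_6] − [v_3,v_6] + [v_3,v_4],
  ∂[v_3,v_4,v_7] = [v_4,v_7] − [v_3,v_7] + [v_3,v_4].
The resulting 21×13 matrix has rank 10, and its Smith normal form has invariant factors (1,1,1,1,1,1,1,1,1,1).

∂_3: C_3 → C_2 sends each 3-simplex σ to the alternating sum Σ_i (−1)^i (σ with its i-th vertex removed). For instance
  ∂[v_1,v_4,v_6,v_7] = [v_4,v_6,v_7] − [v_1,v_6,v_7] + [v_1,v_4,v_7] − [v_1,v_4,v_6],
  ∂[v_3,v_4,v_6,v_9] = [v_4,v_6,v_9] − [v_3,v_6,v_9] + [v_3,v_4,v_9] − [v_3,v_4,v_6].
The 13×3 boundary matrix has rank 3 and Smith normal form diag(1,1,1).

From H_k ≅ ker(∂_k) / im(∂_{k+1}) we obtain:

  H_0: rank C_0 − rank ∂_1 = 10 − 9 = 1, and the invariant factors of ∂_1 are all 1, so H_0 ≅ Z.
  H_1: rank ker ∂_1 − rank ∂_2 = (21 − 9) − 10 = 2, and the invariant factors of ∂_2 are all 1, so H_1 ≅ Z^2.
  H_2: rank ker ∂_2 − rank ∂_3 = (13 − 10) − 3 = 0, and the invariant factors of ∂_3 are all 1, so H_2 ≅ 0.
  H_3: rank ker ∂_3 − rank ∂_4 = (3 − 3) − 0 = 0, and there is no ∂_4, so H_3 ≅ 0.

H_0 = Z,  H_1 = Z^2,  H_2 = 0,  H_3 = 0.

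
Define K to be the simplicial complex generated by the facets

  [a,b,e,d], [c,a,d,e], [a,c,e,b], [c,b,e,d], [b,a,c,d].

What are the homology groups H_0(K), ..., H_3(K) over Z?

H_0 = Z,  H_1 = 0,  H_2 = 0,  H_3 = Z.

Take the total order a < b < c < d < e on the vertex set. Then K (dimension 3) consists of the simplices:

  0-simplices (5): a, b, c, d, e
  1-simplices (10): ab, ac, ad, ae, bc, bd, be, cd, ce, de
  2-simplices (10): abc, abd, abe, acd, ace, ade, bcd, bce, bde, cde
  3-simplices (5): abcd, abce, abde, acde, bcde

Hence C_0 ≅ Z^5, C_1 ≅ Z^10, C_2 ≅ Z^10, C_3 ≅ Z^5.

The boundary map ∂_1: C_1 → C_0 is given by ∂[p,q] = [q] − [p]. For instance
  ∂cd = d − c.
As a 5×10 matrix over Z this has rank 4, with invariant factors (1,1,1,1).

The boundary map ∂_2: C_2 → C_1 sends each 2-simplex [p,q,r] to [q,r] − [p,r] + [p,q]. For instance
  ∂acd = cd − ad + ac,
  ∂bde = de − be + bd.
The 10×10 boundary matrix has rank 6 and Smith normal form diag(1,1,1,1,1,1).

∂_3: C_3 → C_2 sends each 3-simplex σ to the alternating sum Σ_i (−1)^i (σ with its i-th vertex removed). For instance
  ∂acde = cde − ade + ace − acd,
  ∂abde = bde − ade + abe − abd.
The 10×5 boundary matrix has rank 4 and Smith normal form diag(1,1,1,1).

Reading off H_k = ker ∂_k / im ∂_{k+1}:

  H_0: rank C_0 − rank ∂_1 = 5 − 4 = 1, and the invariant factors of ∂_1 are all 1, so H_0 = Z.
  H_1: rank ker ∂_1 − rank ∂_2 = (10 − 4) − 6 = 0, and the invariant factors of ∂_2 are all 1, so H_1 = 0.
  H_2: rank ker ∂_2 − rank ∂_3 = (10 − 6) − 4 = 0, and the invariant factors of ∂_3 are all 1, so H_2 = 0.
  H_3: rank ker ∂_3 − rank ∂_4 = (5 − 4) − 0 = 1, and there is no ∂_4, so H_3 = Z.

(K is a triangulation of the 3-sphere S^3.)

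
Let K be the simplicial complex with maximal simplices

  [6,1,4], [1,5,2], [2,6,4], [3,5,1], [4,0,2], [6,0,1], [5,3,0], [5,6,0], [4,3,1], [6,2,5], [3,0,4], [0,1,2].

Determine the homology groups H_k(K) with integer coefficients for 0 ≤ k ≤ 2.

Order the vertices as 0 < 1 < 2 < 3 < 4 < 5 < 6. Listing each simplex with vertices in this order, K has dimension 2 with simplices:

  0-simplices (7): [0], [1], [2], [3], [4], [5], [6]
  1-simplices (18): [0,1], [0,2], [0,3], [0,4], [0,5], [0,6], [1,2], [1,3], [1,4], [1,5], [1,6], [2,4], [2,5], [2,6], [3,4], [3,5], [4,6], [5,6]
  2-simplices (12): [0,1,2], [0,1,6], [0,2,4], [0,3,4], [0,3,5], [0,5,6], [1,2,5], [1,3,4], [1,3,5], [1,4,6], [2,4,6], [2,5,6]

giving chain groups C_0 ≅ Z^7, C_1 ≅ Z^18, C_2 ≅ Z^12.

Boundary ∂_1: C_1 → C_0 sends each edge [p,q] (with p < q) to q − p. For instance
  ∂[4,6] = [6] − [4].
The resulting 7×18 matrix has rank 6, and its Smith normal form has invariant factors (1,1,1,1,1,1).

The boundary map ∂_2: C_2 → C_1 maps a triangle to the signed sum of its edges. For instance
  ∂[1,4,6] = [4,6] − [1,6] + [1,4],
  ∂[0,2,4] = [2,4] − [0,4] + [0,2].
The resulting 18×12 matrix has rank 12, and its Smith normal form has invariant factors (1,1,1,1,1,1,1,1,1,1,1,2).

From H_k ≅ ker(∂_k) / im(∂_{k+1}) we obtain:

  H_0: rank C_0 − rank ∂_1 = 7 − 6 = 1, and the invariant factors of ∂_1 are all 1, so H_0 = Z.
  H_1: rank ker ∂_1 − rank ∂_2 = (18 − 6) − 12 = 0, and ∂_2 has invariant factor 2 > 1, so H_1 = Z/2.
  H_2: rank ker ∂_2 − rank ∂_3 = (12 − 12) − 0 = 0, and there is no ∂_3, so H_2 = 0.

H_0 ≅ Z,  H_1 ≅ Z/2,  H_2 = 0.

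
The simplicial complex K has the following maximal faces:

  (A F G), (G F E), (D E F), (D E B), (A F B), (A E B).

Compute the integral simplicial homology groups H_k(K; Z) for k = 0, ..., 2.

H_0 = Z,  H_1 = Z,  H_2 = 0.

We work with the vertex ordering A < B < D < E < F < G. The simplices of K, each written with vertices in increasing order, are:

  0-simplices (6): A, B, D, E, F, G
  1-simplices (12): AB, AE, AF, AG, BD, BE, BF, DE, DF, EF, EG, FG
  2-simplices (6): ABE, ABF, AFG, BDE, DEF, EFG

so the chain groups are C_0 ≅ Z^6, C_1 ≅ Z^12, C_2 ≅ Z^6.

∂_1: C_1 → C_0 maps an edge to its endpoints' difference, ∂[p,q] = q − p.
The 6×12 boundary matrix has rank 5 and Smith normal form diag(1,1,1,1,1).

Boundary ∂_2: C_2 → C_1 maps a triangle to the signed sum of its edges. For instance
  ∂DEF = EF − DF + DE,
  ∂ABE = BE − AE + AB.
The 12×6 boundary matrix has rank 6 and Smith normal form diag(1,1,1,1,1,1).

From H_k ≅ ker(∂_k) / im(∂_{k+1}) we obtain:

  H_0: rank C_0 − rank ∂_1 = 6 − 5 = 1, and the invariant factors of ∂_1 are all 1, so H_0 ≅ Z.
  H_1: rank ker ∂_1 − rank ∂_2 = (12 − 5) − 6 = 1, and the invariant factors of ∂_2 are all 1, so H_1 ≅ Z.
  H_2: rank ker ∂_2 − rank ∂_3 = (6 − 6) − 0 = 0, and there is no ∂_3, so H_2 ≅ 0.

As a check, the Euler characteristic is 6 − 12 + 6 = 0, which agrees with 1 − 1 + 0 = 0.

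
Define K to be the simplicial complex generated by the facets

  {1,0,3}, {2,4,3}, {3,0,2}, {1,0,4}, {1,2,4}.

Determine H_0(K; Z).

K has 5 vertices, 10 edges, 5 triangles.
rank ∂_0 = 0, rank ∂_1 = 4 ⇒ b_0 = 5 − 0 − 4 = 1; all invariant factors of ∂_1 are 1 so no torsion. So H_0 ≅ Z.

H_0 ≅ Z.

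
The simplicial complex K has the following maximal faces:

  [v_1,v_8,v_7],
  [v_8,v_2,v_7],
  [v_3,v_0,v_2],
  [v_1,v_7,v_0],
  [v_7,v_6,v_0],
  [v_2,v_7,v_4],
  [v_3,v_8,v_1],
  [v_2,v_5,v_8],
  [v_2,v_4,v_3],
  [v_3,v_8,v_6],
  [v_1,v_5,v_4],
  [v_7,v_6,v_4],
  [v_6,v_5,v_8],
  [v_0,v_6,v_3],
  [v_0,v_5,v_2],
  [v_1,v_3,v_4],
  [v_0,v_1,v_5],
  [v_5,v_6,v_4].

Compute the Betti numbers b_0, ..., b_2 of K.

Fix the vertex order v_0 < v_1 < v_2 < v_3 < v_4 < v_5 < v_6 < v_7 < v_8 and write every simplex with vertices in increasing order. Then dim K = 2 and the simplices of K are:

  0-simplices (9): [v_0], [v_1], [v_2], [v_3], [v_4], [v_5], [v_6], [v_7], [v_8]
  1-simplices (27): (27 of them)
  2-simplices (18): (18 of them)

Hence C_0 ≅ Z^9, C_1 ≅ Z^27, C_2 ≅ Z^18.

∂_1: C_1 → C_0 sends each edge [p,q] (with p < q) to q − p. For instance
  ∂[v_5,v_8] = [v_8] − [v_5].
This gives a 9×27 integer matrix of rank 8; reducing to Smith normal form yields diagonal entries (1,1,1,1,1,1,1,1).

Boundary ∂_2: C_2 → C_1 maps a triangle to the signed sum of its edges. For instance
  ∂[v_2,v_5,v_8] = [v_5,v_8] − [v_2,v_8] + [v_2,v_5],
  ∂[v_0,v_6,v_7] = [v_6,v_7] − [v_0,v_7] + [v_0,v_6].
The resulting 27×18 matrix has rank 17, and its Smith normal form has invariant factors (1,1,1,1,1,1,1,1,1,1,1,1,1,1,1,1,1).

Now H_k = ker ∂_k / im ∂_{k+1}, so:

  H_0: rank C_0 − rank ∂_1 = 9 − 8 = 1, and the invariant factors of ∂_1 are all 1, so H_0 = Z.
  H_1: rank ker ∂_1 − rank ∂_2 = (27 − 8) − 17 = 2, and the invariant factors of ∂_2 are all 1, so H_1 = Z^2.
  H_2: rank ker ∂_2 − rank ∂_3 = (18 − 17) − 0 = 1, and there is no ∂_3, so H_2 = Z.

Hence the Betti numbers are b_0 = 1, b_1 = 2, b_2 = 1.

b_0 = 1, b_1 = 2, b_2 = 1.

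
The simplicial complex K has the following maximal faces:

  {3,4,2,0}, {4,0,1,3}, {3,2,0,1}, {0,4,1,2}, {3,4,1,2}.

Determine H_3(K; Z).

Order the vertices as 0 < 1 < 2 < 3 < 4. Listing each simplex with vertices in this order, K has dimension 3 with simplices:

  0-simplices (5): [0], [1], [2], [3], [4]
  1-simplices (10): [0,1], [0,2], [0,3], [0,4], [1,2], [1,3], [1,4], [2,3], [2,4], [3,4]
  2-simplices (10): [0,1,2], [0,1,3], [0,1,4], [0,2,3], [0,2,4], [0,3,4], [1,2,3], [1,2,4], [1,3,4], [2,3,4]
  3-simplices (5): [0,1,2,3], [0,1,2,4], [0,1,3,4], [0,2,3,4], [1,2,3,4]

giving chain groups C_0 ≅ Z^5, C_1 ≅ Z^10, C_2 ≅ Z^10, C_3 ≅ Z^5.

Boundary ∂_1: C_1 → C_0 is given by ∂[p,q] = [q] − [p]. For instance
  ∂[0,1] = [1] − [0].
As a 5×10 matrix over Z this has rank 4, with invariant factors (1,1,1,1).

∂_2: C_2 → C_1 maps a triangle to the signed sum of its edges. For instance
  ∂[1,2,4] = [2,4] − [1,4] + [1,2],
  ∂[1,3,4] = [3,4] − [1,4] + [1,3].
This gives a 10×10 integer matrix of rank 6; reducing to Smith normal form yields diagonal entries (1,1,1,1,1,1).

Boundary ∂_3: C_3 → C_2 sends each 3-simplex σ to the alternating sum Σ_i (−1)^i (σ with its i-th vertex removed). For instance
  ∂[0,1,3,4] = [1,3,4] − [0,3,4] + [0,1,4] − [0,1,3],
  ∂[1,2,3,4] = [2,3,4] − [1,3,4] + [1,2,4] − [1,2,3].
As a 10×5 matrix over Z this has rank 4, with invariant factors (1,1,1,1).

Now H_k = ker ∂_k / im ∂_{k+1}, so:

  H_3: rank ker ∂_3 − rank ∂_4 = (5 − 4) − 0 = 1, and there is no ∂_4, so H_3 ≅ Z.

H_3 = Z.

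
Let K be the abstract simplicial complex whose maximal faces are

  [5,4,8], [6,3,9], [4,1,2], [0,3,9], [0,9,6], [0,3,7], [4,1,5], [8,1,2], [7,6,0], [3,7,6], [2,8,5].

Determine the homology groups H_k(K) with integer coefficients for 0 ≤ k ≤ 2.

H_0 ≅ Z^2,  H_1 ≅ Z,  H_2 ≅ Z.

K has 10 vertices, 19 edges, 11 triangles.
rank ∂_0 = 0, rank ∂_1 = 8 ⇒ b_0 = 10 − 0 − 8 = 2; all invariant factors of ∂_1 are 1 so no torsion. So H_0 = Z^2.
rank ∂_1 = 8, rank ∂_2 = 10 ⇒ b_1 = 19 − 8 − 10 = 1; all invariant factors of ∂_2 are 1 so no torsion. So H_1 = Z.
rank ∂_2 = 10, rank ∂_3 = 0 ⇒ b_2 = 11 − 10 − 0 = 1. So H_2 = Z.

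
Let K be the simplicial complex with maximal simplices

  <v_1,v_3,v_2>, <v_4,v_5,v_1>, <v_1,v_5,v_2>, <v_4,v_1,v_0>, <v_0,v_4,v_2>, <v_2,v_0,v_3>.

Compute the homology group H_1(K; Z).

Order the vertices as v_0 < v_1 < v_2 < v_3 < v_4 < v_5. Listing each simplex with vertices in this order, K has dimension 2 with simplices:

  0-simplices (6): [v_0], [v_1], [v_2], [v_3], [v_4], [v_5]
  1-simplices (12): [v_0,v_1], [v_0,v_2], [v_0,v_3], [v_0,v_4], [v_1,v_2], [v_1,v_3], [v_1,v_4], [v_1,v_5], [v_2,v_3], [v_2,v_4], [v_2,v_5], [v_4,v_5]
  2-simplices (6): [v_0,v_1,v_4], [v_0,v_2,v_3], [v_0,v_2,v_4], [v_1,v_2,v_3], [v_1,v_2,v_5], [v_1,v_4,v_5]

Hence C_0 ≅ Z^6, C_1 ≅ Z^12, C_2 ≅ Z^6.

The boundary map ∂_1: C_1 → C_0 is given by ∂[p,q] = [q] − [p]. For instance
  ∂[v_0,v_3] = [v_3] − [v_0].
The resulting 6×12 matrix has rank 5, and its Smith normal form has invariant factors (1,1,1,1,1).

∂_2: C_2 → C_1 maps a triangle to the signed sum of its edges. For instance
  ∂[v_1,v_2,v_5] = [v_2,v_5] − [v_1,v_5] + [v_1,v_2],
  ∂[v_0,v_2,v_4] = [v_2,v_4] − [v_0,v_4] + [v_0,v_2].
As a 12×6 matrix over Z this has rank 6, with invariant factors (1,1,1,1,1,1).

From H_k ≅ ker(∂_k) / im(∂_{k+1}) we obtain:

  H_1: rank ker ∂_1 − rank ∂_2 = (12 − 5) − 6 = 1, and the invariant factors of ∂_2 are all 1, so H_1 ≅ Z.

(K is a triangulation of the cylinder S^1 x I.)

H_1 = Z.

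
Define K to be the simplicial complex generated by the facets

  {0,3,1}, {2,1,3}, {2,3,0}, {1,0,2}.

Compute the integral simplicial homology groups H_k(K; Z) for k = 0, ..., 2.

Take the total order 0 < 1 < 2 < 3 on the vertex set. Then K (dimension 2) consists of the simplices:

  0-simplices (4): [0], [1], [2], [3]
  1-simplices (6): [0,1], [0,2], [0,3], [1,2], [1,3], [2,3]
  2-simplices (4): [0,1,2], [0,1,3], [0,2,3], [1,2,3]

Hence C_0 ≅ Z^4, C_1 ≅ Z^6, C_2 ≅ Z^4.

Boundary ∂_1: C_1 → C_0 sends each edge [p,q] (with p < q) to q − p. For instance
  ∂[2,3] = [3] − [2].
This gives a 4×6 integer matrix of rank 3; reducing to Smith normal form yields diagonal entries (1,1,1).

The boundary map ∂_2: C_2 → C_1 sends each 2-simplex [p,q,r] to [q,r] − [p,r] + [p,q]. For instance
  ∂[0,1,2] = [1,2] − [0,2] + [0,1],
  ∂[1,2,3] = [2,3] − [1,3] + [1,2].
The resulting 6×4 matrix has rank 3, and its Smith normal form has invariant factors (1,1,1).

Reading off H_k = ker ∂_k / im ∂_{k+1}:

  H_0: rank C_0 − rank ∂_1 = 4 − 3 = 1, and the invariant factors of ∂_1 are all 1, so H_0 ≅ Z.
  H_1: rank ker ∂_1 − rank ∂_2 = (6 − 3) − 3 = 0, and the invariant factors of ∂_2 are all 1, so H_1 ≅ 0.
  H_2: rank ker ∂_2 − rank ∂_3 = (4 − 3) − 0 = 1, and there is no ∂_3, so H_2 ≅ Z.

As a check, the Euler characteristic is 4 − 6 + 4 = 2, which agrees with 1 − 0 + 1 = 2.

H_0 ≅ Z,  H_1 = 0,  H_2 ≅ Z.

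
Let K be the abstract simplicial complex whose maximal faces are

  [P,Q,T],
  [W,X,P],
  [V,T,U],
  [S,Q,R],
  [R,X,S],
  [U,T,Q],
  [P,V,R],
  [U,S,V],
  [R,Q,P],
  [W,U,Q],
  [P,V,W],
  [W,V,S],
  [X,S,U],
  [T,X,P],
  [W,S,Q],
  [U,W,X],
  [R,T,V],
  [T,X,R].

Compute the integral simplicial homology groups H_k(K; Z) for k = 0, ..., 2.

Order the vertices as P < Q < R < S < T < U < V < W < X. Listing each simplex with vertices in this order, K has dimension 2 with simplices:

  0-simplices (9): P, Q, R, S, T, U, V, W, X
  1-simplices (27): PQ, PR, PT, PV, PW, PX, QR, QS, QT, QU, QW, RS, RT, RV, RX, SU, SV, SW, SX, TU, TV, TX, UV, UW, UX, VW, WX
  2-simplices (18): PQR, PQT, PRV, PTX, PVW, PWX, QRS, QSW, QTU, QUW, RSX, RTV, RTX, SUV, SUX, SVW, TUV, UWX

so the chain groups are C_0 ≅ Z^9, C_1 ≅ Z^27, C_2 ≅ Z^18.

∂_1: C_1 → C_0 is given by ∂[p,q] = [q] − [p].
The 9×27 boundary matrix has rank 8 and Smith normal form diag(1,1,1,1,1,1,1,1).

The boundary map ∂_2: C_2 → C_1 sends each 2-simplex [p,q,r] to [q,r] − [p,r] + [p,q]. For instance
  ∂RTX = TX − RX + RT,
  ∂QSW = SW − QW + QS.
As a 27×18 matrix over Z this has rank 18, with invariant factors (1,1,1,1,1,1,1,1,1,1,1,1,1,1,1,1,1,2).

Reading off H_k = ker ∂_k / im ∂_{k+1}:

  H_0: rank C_0 − rank ∂_1 = 9 − 8 = 1, and the invariant factors of ∂_1 are all 1, so H_0 ≅ Z.
  H_1: rank ker ∂_1 − rank ∂_2 = (27 − 8) − 18 = 1, and ∂_2 has invariant factor 2 > 1, so H_1 ≅ Z × Z/2.
  H_2: rank ker ∂_2 − rank ∂_3 = (18 − 18) − 0 = 0, and there is no ∂_3, so H_2 ≅ 0.

(K is a triangulation of the Klein bottle.)

H_0 ≅ Z,  H_1 ≅ Z × Z/2,  H_2 = 0.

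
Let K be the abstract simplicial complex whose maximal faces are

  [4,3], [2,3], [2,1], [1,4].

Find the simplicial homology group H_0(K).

We work with the vertex ordering 1 < 2 < 3 < 4. The simplices of K, each written with vertices in increasing order, are:

  0-simplices (4): [1], [2], [3], [4]
  1-simplices (4): [1,2], [1,4], [2,3], [3,4]

so the chain groups are C_0 ≅ Z^4, C_1 ≅ Z^4.

∂_1: C_1 → C_0 maps an edge to its endpoints' difference, ∂[p,q] = q − p. For instance
  ∂[1,2] = [2] − [1].
This gives a 4×4 integer matrix of rank 3; reducing to Smith normal form yields diagonal entries (1,1,1).

Reading off H_k = ker ∂_k / im ∂_{k+1}:

  H_0: rank C_0 − rank ∂_1 = 4 − 3 = 1, and the invariant factors of ∂_1 are all 1, so H_0 ≅ Z.

H_0 = Z.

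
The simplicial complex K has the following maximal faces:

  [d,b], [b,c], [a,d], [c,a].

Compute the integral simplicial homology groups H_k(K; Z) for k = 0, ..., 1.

H_0 = Z,  H_1 = Z.

Take the total order a < b < c < d on the vertex set. Then K (dimension 1) consists of the simplices:

  0-simplices (4): a, b, c, d
  1-simplices (4): ac, ad, bc, bd

giving chain groups C_0 ≅ Z^4, C_1 ≅ Z^4.

The boundary map ∂_1: C_1 → C_0 is given by ∂[p,q] = [q] − [p]. For instance
  ∂bc = c − b.
This gives a 4×4 integer matrix of rank 3; reducing to Smith normal form yields diagonal entries (1,1,1).

Now H_k = ker ∂_k / im ∂_{k+1}, so:

  H_0: rank C_0 − rank ∂_1 = 4 − 3 = 1, and the invariant factors of ∂_1 are all 1, so H_0 = Z.
  H_1: rank ker ∂_1 − rank ∂_2 = (4 − 3) − 0 = 1, and there is no ∂_2, so H_1 = Z.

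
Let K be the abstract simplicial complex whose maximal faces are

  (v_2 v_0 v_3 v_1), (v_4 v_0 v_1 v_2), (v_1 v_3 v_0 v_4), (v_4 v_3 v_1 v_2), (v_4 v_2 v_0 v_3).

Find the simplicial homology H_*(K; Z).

Fix the vertex order v_0 < v_1 < v_2 < v_3 < v_4 and write every simplex with vertices in increasing order. Then dim K = 3 and the simplices of K are:

  0-simplices (5): [v_0], [v_1], [v_2], [v_3], [v_4]
  1-simplices (10): [v_0,v_1], [v_0,v_2], [v_0,v_3], [v_0,v_4], [v_1,v_2], [v_1,v_3], [v_1,v_4], [v_2,v_3], [v_2,v_4], [v_3,v_4]
  2-simplices (10): [v_0,v_1,v_2], [v_0,v_1,v_3], [v_0,v_1,v_4], [v_0,v_2,v_3], [v_0,v_2,v_4], [v_0,v_3,v_4], [v_1,v_2,v_3], [v_1,v_2,v_4], [v_1,v_3,v_4], [v_2,v_3,v_4]
  3-simplices (5): [v_0,v_1,v_2,v_3], [v_0,v_1,v_2,v_4], [v_0,v_1,v_3,v_4], [v_0,v_2,v_3,v_4], [v_1,v_2,v_3,v_4]

Hence C_0 ≅ Z^5, C_1 ≅ Z^10, C_2 ≅ Z^10, C_3 ≅ Z^5.

The boundary map ∂_1: C_1 → C_0 is given by ∂[p,q] = [q] − [p]. For instance
  ∂[v_1,v_4] = [v_4] − [v_1].
The 5×10 boundary matrix has rank 4 and Smith normal form diag(1,1,1,1).

Boundary ∂_2: C_2 → C_1 sends each 2-simplex [p,q,r] to [q,r] − [p,r] + [p,q]. For instance
  ∂[v_0,v_1,v_2] = [v_1,v_2] − [v_0,v_2] + [v_0,v_1],
  ∂[v_0,v_2,v_3] = [v_2,v_3] − [v_0,v_3] + [v_0,v_2].
The 10×10 boundary matrix has rank 6 and Smith normal form diag(1,1,1,1,1,1).

∂_3: C_3 → C_2 sends each 3-simplex σ to the alternating sum Σ_i (−1)^i (σ with its i-th vertex removed). For instance
  ∂[v_0,v_2,v_3,v_4] = [v_2,v_3,v_4] − [v_0,v_3,v_4] + [v_0,v_2,v_4] − [v_0,v_2,v_3],
  ∂[v_0,v_1,v_2,v_4] = [v_1,v_2,v_4] − [v_0,v_2,v_4] + [v_0,v_1,v_4] − [v_0,v_1,v_2].
This gives a 10×5 integer matrix of rank 4; reducing to Smith normal form yields diagonal entries (1,1,1,1).

Computing H_k = (kernel of ∂_k) / (image of ∂_{k+1}):

  H_0: rank C_0 − rank ∂_1 = 5 − 4 = 1, and the invariant factors of ∂_1 are all 1, so H_0 = Z.
  H_1: rank ker ∂_1 − rank ∂_2 = (10 − 4) − 6 = 0, and the invariant factors of ∂_2 are all 1, so H_1 = 0.
  H_2: rank ker ∂_2 − rank ∂_3 = (10 − 6) − 4 = 0, and the invariant factors of ∂_3 are all 1, so H_2 = 0.
  H_3: rank ker ∂_3 − rank ∂_4 = (5 − 4) − 0 = 1, and there is no ∂_4, so H_3 = Z.

(K is a triangulation of the 3-sphere S^3.)

H_0 = Z,  H_1 = 0,  H_2 = 0,  H_3 = Z.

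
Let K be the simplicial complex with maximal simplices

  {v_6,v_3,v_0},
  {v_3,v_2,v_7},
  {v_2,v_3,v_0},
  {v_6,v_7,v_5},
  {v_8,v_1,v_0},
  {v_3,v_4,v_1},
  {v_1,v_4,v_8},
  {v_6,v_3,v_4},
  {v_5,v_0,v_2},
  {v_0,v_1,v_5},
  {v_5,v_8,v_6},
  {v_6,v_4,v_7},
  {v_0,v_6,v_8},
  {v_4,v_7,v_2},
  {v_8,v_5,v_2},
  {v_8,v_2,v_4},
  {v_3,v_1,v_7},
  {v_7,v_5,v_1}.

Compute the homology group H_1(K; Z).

Fix the vertex order v_0 < v_1 < v_2 < v_3 < v_4 < v_5 < v_6 < v_7 < v_8 and write every simplex with vertices in increasing order. Then dim K = 2 and the simplices of K are:

  0-simplices (9): [v_0], [v_1], [v_2], [v_3], [v_4], [v_5], [v_6], [v_7], [v_8]
  1-simplices (27): (27 of them)
  2-simplices (18): (18 of them)

so the chain groups are C_0 ≅ Z^9, C_1 ≅ Z^27, C_2 ≅ Z^18.

Boundary ∂_1: C_1 → C_0 sends each edge [p,q] (with p < q) to q − p.
The resulting 9×27 matrix has rank 8, and its Smith normal form has invariant factors (1,1,1,1,1,1,1,1).

The boundary map ∂_2: C_2 → C_1 acts by ∂[p,q,r] = [q,r] − [p,r] + [p,q]. For instance
  ∂[v_5,v_6,v_8] = [v_6,v_8] − [v_5,v_8] + [v_5,v_6],
  ∂[v_2,v_4,v_7] = [v_4,v_7] − [v_2,v_7] + [v_2,v_4].
This gives a 27×18 integer matrix of rank 18; reducing to Smith normal form yields diagonal entries (1,1,1,1,1,1,1,1,1,1,1,1,1,1,1,1,1,2).

Computing H_k = (kernel of ∂_k) / (image of ∂_{k+1}):

  H_1: rank ker ∂_1 − rank ∂_2 = (27 − 8) − 18 = 1, and ∂_2 has invariant factor 2 > 1, so H_1 = Z ⊕ Z/2Z.

H_1 = Z ⊕ Z/2Z.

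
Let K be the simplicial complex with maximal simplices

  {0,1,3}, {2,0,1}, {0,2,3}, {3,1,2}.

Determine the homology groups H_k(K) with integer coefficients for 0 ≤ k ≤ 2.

Take the total order 0 < 1 < 2 < 3 on the vertex set. Then K (dimension 2) consists of the simplices:

  0-simplices (4): [0], [1], [2], [3]
  1-simplices (6): [0,1], [0,2], [0,3], [1,2], [1,3], [2,3]
  2-simplices (4): [0,1,2], [0,1,3], [0,2,3], [1,2,3]

so the chain groups are C_0 ≅ Z^4, C_1 ≅ Z^6, C_2 ≅ Z^4.

The boundary map ∂_1: C_1 → C_0 sends each edge [p,q] (with p < q) to q − p. For instance
  ∂[1,3] = [3] − [1].
This gives a 4×6 integer matrix of rank 3; reducing to Smith normal form yields diagonal entries (1,1,1).

Boundary ∂_2: C_2 → C_1 maps a triangle to the signed sum of its edges. For instance
  ∂[0,1,3] = [1,3] − [0,3] + [0,1],
  ∂[0,1,2] = [1,2] − [0,2] + [0,1].
As a 6×4 matrix over Z this has rank 3, with invariant factors (1,1,1).

Now H_k = ker ∂_k / im ∂_{k+1}, so:

  H_0: rank C_0 − rank ∂_1 = 4 − 3 = 1, and the invariant factors of ∂_1 are all 1, so H_0 = Z.
  H_1: rank ker ∂_1 − rank ∂_2 = (6 − 3) − 3 = 0, and the invariant factors of ∂_2 are all 1, so H_1 = 0.
  H_2: rank ker ∂_2 − rank ∂_3 = (4 − 3) − 0 = 1, and there is no ∂_3, so H_2 = Z.

As a check, the Euler characteristic is 4 − 6 + 4 = 2, which agrees with 1 − 0 + 1 = 2.
(K is a triangulation of the 2-sphere S^2.)

H_0 ≅ Z,  H_1 = 0,  H_2 ≅ Z.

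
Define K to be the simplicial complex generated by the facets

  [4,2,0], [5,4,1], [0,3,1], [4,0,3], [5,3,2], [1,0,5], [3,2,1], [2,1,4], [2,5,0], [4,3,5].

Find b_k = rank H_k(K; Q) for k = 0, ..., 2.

b_0 = 1, b_1 = 0, b_2 = 0.

Fix the vertex order 0 < 1 < 2 < 3 < 4 < 5 and write every simplex with vertices in increasing order. Then dim K = 2 and the simplices of K are:

  0-simplices (6): [0], [1], [2], [3], [4], [5]
  1-simplices (15): [0,1], [0,2], [0,3], [0,4], [0,5], [1,2], [1,3], [1,4], [1,5], [2,3], [2,4], [2,5], [3,4], [3,5], [4,5]
  2-simplices (10): [0,1,3], [0,1,5], [0,2,4], [0,2,5], [0,3,4], [1,2,3], [1,2,4], [1,4,5], [2,3,5], [3,4,5]

giving chain groups C_0 ≅ Z^6, C_1 ≅ Z^15, C_2 ≅ Z^10.

∂_1: C_1 → C_0 maps an edge to its endpoints' difference, ∂[p,q] = q − p. For instance
  ∂[1,2] = [2] − [1].
As a 6×15 matrix over Z this has rank 5, with invariant factors (1,1,1,1,1).

∂_2: C_2 → C_1 sends each 2-simplex [p,q,r] to [q,r] − [p,r] + [p,q]. For instance
  ∂[2,3,5] = [3,5] − [2,5] + [2,3],
  ∂[0,1,3] = [1,3] − [0,3] + [0,1].
This gives a 15×10 integer matrix of rank 10; reducing to Smith normal form yields diagonal entries (1,1,1,1,1,1,1,1,1,2).

From H_k ≅ ker(∂_k) / im(∂_{k+1}) we obtain:

  H_0: rank C_0 − rank ∂_1 = 6 − 5 = 1, and the invariant factors of ∂_1 are all 1, so H_0 = Z.
  H_1: rank ker ∂_1 − rank ∂_2 = (15 − 5) − 10 = 0, and ∂_2 has invariant factor 2 > 1, so H_1 = Z_2.
  H_2: rank ker ∂_2 − rank ∂_3 = (10 − 10) − 0 = 0, and there is no ∂_3, so H_2 = 0.

(K is a triangulation of the real projective plane RP^2.)

Hence the Betti numbers are b_0 = 1, b_1 = 0, b_2 = 0.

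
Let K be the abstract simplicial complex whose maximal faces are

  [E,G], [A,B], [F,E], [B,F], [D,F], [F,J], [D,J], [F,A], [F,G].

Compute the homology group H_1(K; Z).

H_1 = Z^3.

Fix the vertex order A < B < D < E < F < G < J and write every simplex with vertices in increasing order. Then dim K = 1 and the simplices of K are:

  0-simplices (7): A, B, D, E, F, G, J
  1-simplices (9): AB, AF, BF, DF, DJ, EF, EG, FG, FJ

Hence C_0 ≅ Z^7, C_1 ≅ Z^9.

The boundary map ∂_1: C_1 → C_0 maps an edge to its endpoints' difference, ∂[p,q] = q − p. For instance
  ∂FG = G − F.
As a 7×9 matrix over Z this has rank 6, with invariant factors (1,1,1,1,1,1).

Now H_k = ker ∂_k / im ∂_{k+1}, so:

  H_1: rank ker ∂_1 − rank ∂_2 = (9 − 6) − 0 = 3, and there is no ∂_2, so H_1 ≅ Z^3.

(K is a triangulation of a wedge of 3 circles.)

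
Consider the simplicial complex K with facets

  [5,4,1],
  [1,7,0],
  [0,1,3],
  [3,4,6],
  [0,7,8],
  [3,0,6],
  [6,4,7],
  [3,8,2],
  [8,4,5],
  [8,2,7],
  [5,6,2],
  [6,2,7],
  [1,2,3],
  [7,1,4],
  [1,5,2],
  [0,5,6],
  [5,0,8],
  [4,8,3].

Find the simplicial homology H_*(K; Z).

Fix the vertex order 0 < 1 < 2 < 3 < 4 < 5 < 6 < 7 < 8 and write every simplex with vertices in increasing order. Then dim K = 2 and the simplices of K are:

  0-simplices (9): [0], [1], [2], [3], [4], [5], [6], [7], [8]
  1-simplices (27): (27 of them)
  2-simplices (18): [0,1,3], [0,1,7], [0,3,6], [0,5,6], [0,5,8], [0,7,8], [1,2,3], [1,2,5], [1,4,5], [1,4,7], [2,3,8], [2,5,6], [2,6,7], [2,7,8], [3,4,6], [3,4,8], [4,5,8], [4,6,7]

Hence C_0 ≅ Z^9, C_1 ≅ Z^27, C_2 ≅ Z^18.

Boundary ∂_1: C_1 → C_0 is given by ∂[p,q] = [q] − [p].
This gives a 9×27 integer matrix of rank 8; reducing to Smith normal form yields diagonal entries (1,1,1,1,1,1,1,1).

Boundary ∂_2: C_2 → C_1 sends each 2-simplex [p,q,r] to [q,r] − [p,r] + [p,q]. For instance
  ∂[0,5,8] = [5,8] − [0,8] + [0,5],
  ∂[1,2,5] = [2,5] − [1,5] + [1,2].
This gives a 27×18 integer matrix of rank 17; reducing to Smith normal form yields diagonal entries (1,1,1,1,1,1,1,1,1,1,1,1,1,1,1,1,1).

Reading off H_k = ker ∂_k / im ∂_{k+1}:

  H_0: rank C_0 − rank ∂_1 = 9 − 8 = 1, and the invariant factors of ∂_1 are all 1, so H_0 ≅ Z.
  H_1: rank ker ∂_1 − rank ∂_2 = (27 − 8) − 17 = 2, and the invariant factors of ∂_2 are all 1, so H_1 ≅ Z^2.
  H_2: rank ker ∂_2 − rank ∂_3 = (18 − 17) − 0 = 1, and there is no ∂_3, so H_2 ≅ Z.

H_0 = Z,  H_1 = Z^2,  H_2 = Z.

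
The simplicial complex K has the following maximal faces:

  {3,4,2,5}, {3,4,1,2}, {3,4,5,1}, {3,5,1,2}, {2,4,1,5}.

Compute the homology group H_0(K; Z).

Order the vertices as 1 < 2 < 3 < 4 < 5. Listing each simplex with vertices in this order, K has dimension 3 with simplices:

  0-simplices (5): [1], [2], [3], [4], [5]
  1-simplices (10): [1,2], [1,3], [1,4], [1,5], [2,3], [2,4], [2,5], [3,4], [3,5], [4,5]
  2-simplices (10): [1,2,3], [1,2,4], [1,2,5], [1,3,4], [1,3,5], [1,4,5], [2,3,4], [2,3,5], [2,4,5], [3,4,5]
  3-simplices (5): [1,2,3,4], [1,2,3,5], [1,2,4,5], [1,3,4,5], [2,3,4,5]

Hence C_0 ≅ Z^5, C_1 ≅ Z^10, C_2 ≅ Z^10, C_3 ≅ Z^5.

∂_1: C_1 → C_0 maps an edge to its endpoints' difference, ∂[p,q] = q − p.
The resulting 5×10 matrix has rank 4, and its Smith normal form has invariant factors (1,1,1,1).

∂_2: C_2 → C_1 acts by ∂[p,q,r] = [q,r] − [p,r] + [p,q]. For instance
  ∂[1,2,3] = [2,3] − [1,3] + [1,2],
  ∂[2,4,5] = [4,5] − [2,5] + [2,4].
As a 10×10 matrix over Z this has rank 6, with invariant factors (1,1,1,1,1,1).

The boundary map ∂_3: C_3 → C_2 sends each 3-simplex σ to the alternating sum Σ_i (−1)^i (σ with its i-th vertex removed). For instance
  ∂[1,2,3,5] = [2,3,5] − [1,3,5] + [1,2,5] − [1,2,3],
  ∂[1,3,4,5] = [3,4,5] − [1,4,5] + [1,3,5] − [1,3,4].
As a 10×5 matrix over Z this has rank 4, with invariant factors (1,1,1,1).

From H_k ≅ ker(∂_k) / im(∂_{k+1}) we obtain:

  H_0: rank C_0 − rank ∂_1 = 5 − 4 = 1, and the invariant factors of ∂_1 are all 1, so H_0 ≅ Z.

(K is a triangulation of the 3-sphere S^3.)

H_0 = Z.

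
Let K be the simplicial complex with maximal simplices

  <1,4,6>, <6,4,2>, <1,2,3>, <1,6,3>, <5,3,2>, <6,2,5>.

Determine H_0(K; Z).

Fix the vertex order 1 < 2 < 3 < 4 < 5 < 6 and write every simplex with vertices in increasing order. Then dim K = 2 and the simplices of K are:

  0-simplices (6): [1], [2], [3], [4], [5], [6]
  1-simplices (12): [1,2], [1,3], [1,4], [1,6], [2,3], [2,4], [2,5], [2,6], [3,5], [3,6], [4,6], [5,6]
  2-simplices (6): [1,2,3], [1,3,6], [1,4,6], [2,3,5], [2,4,6], [2,5,6]

giving chain groups C_0 ≅ Z^6, C_1 ≅ Z^12, C_2 ≅ Z^6.

The boundary map ∂_1: C_1 → C_0 sends each edge [p,q] (with p < q) to q − p.
The 6×12 boundary matrix has rank 5 and Smith normal form diag(1,1,1,1,1).

∂_2: C_2 → C_1 acts by ∂[p,q,r] = [q,r] − [p,r] + [p,q]. For instance
  ∂[2,5,6] = [5,6] − [2,6] + [2,5],
  ∂[1,3,6] = [3,6] − [1,6] + [1,3].
The resulting 12×6 matrix has rank 6, and its Smith normal form has invariant factors (1,1,1,1,1,1).

Now H_k = ker ∂_k / im ∂_{k+1}, so:

  H_0: rank C_0 − rank ∂_1 = 6 − 5 = 1, and the invariant factors of ∂_1 are all 1, so H_0 = Z.

(K is a triangulation of the cylinder S^1 x I.)

H_0 ≅ Z.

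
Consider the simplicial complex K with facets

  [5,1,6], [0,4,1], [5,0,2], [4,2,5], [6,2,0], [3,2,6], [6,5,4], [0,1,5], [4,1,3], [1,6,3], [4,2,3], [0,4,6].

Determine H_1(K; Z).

H_1 = Z/2.

Order the vertices as 0 < 1 < 2 < 3 < 4 < 5 < 6. Listing each simplex with vertices in this order, K has dimension 2 with simplices:

  0-simplices (7): [0], [1], [2], [3], [4], [5], [6]
  1-simplices (18): [0,1], [0,2], [0,4], [0,5], [0,6], [1,3], [1,4], [1,5], [1,6], [2,3], [2,4], [2,5], [2,6], [3,4], [3,6], [4,5], [4,6], [5,6]
  2-simplices (12): [0,1,4], [0,1,5], [0,2,5], [0,2,6], [0,4,6], [1,3,4], [1,3,6], [1,5,6], [2,3,4], [2,3,6], [2,4,5], [4,5,6]

giving chain groups C_0 ≅ Z^7, C_1 ≅ Z^18, C_2 ≅ Z^12.

Boundary ∂_1: C_1 → C_0 is given by ∂[p,q] = [q] − [p]. For instance
  ∂[4,6] = [6] − [4].
The 7×18 boundary matrix has rank 6 and Smith normal form diag(1,1,1,1,1,1).

The boundary map ∂_2: C_2 → C_1 acts by ∂[p,q,r] = [q,r] − [p,r] + [p,q]. For instance
  ∂[0,1,4] = [1,4] − [0,4] + [0,1],
  ∂[0,4,6] = [4,6] − [0,6] + [0,4].
This gives a 18×12 integer matrix of rank 12; reducing to Smith normal form yields diagonal entries (1,1,1,1,1,1,1,1,1,1,1,2).

Computing H_k = (kernel of ∂_k) / (image of ∂_{k+1}):

  H_1: rank ker ∂_1 − rank ∂_2 = (18 − 6) − 12 = 0, and ∂_2 has invariant factor 2 > 1, so H_1 ≅ Z/2.

(K is a triangulation of the real projective plane RP^2.)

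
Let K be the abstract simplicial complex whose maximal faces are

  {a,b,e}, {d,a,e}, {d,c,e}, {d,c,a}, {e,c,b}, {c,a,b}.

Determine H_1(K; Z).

H_1 = 0.

K has 5 vertices, 9 edges, 6 triangles.
rank ∂_1 = 4, rank ∂_2 = 5 ⇒ b_1 = 9 − 4 − 5 = 0; all invariant factors of ∂_2 are 1 so no torsion. So H_1 = 0.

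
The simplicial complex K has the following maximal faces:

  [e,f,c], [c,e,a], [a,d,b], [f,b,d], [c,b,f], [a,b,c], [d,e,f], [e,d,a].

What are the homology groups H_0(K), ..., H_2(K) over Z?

Fix the vertex order a < b < c < d < e < f and write every simplex with vertices in increasing order. Then dim K = 2 and the simplices of K are:

  0-simplices (6): a, b, c, d, e, f
  1-simplices (12): ab, ac, ad, ae, bc, bd, bf, ce, cf, de, df, ef
  2-simplices (8): abc, abd, ace, ade, bcf, bdf, cef, def

giving chain groups C_0 ≅ Z^6, C_1 ≅ Z^12, C_2 ≅ Z^8.

Boundary ∂_1: C_1 → C_0 is given by ∂[p,q] = [q] − [p]. For instance
  ∂bd = d − b.
This gives a 6×12 integer matrix of rank 5; reducing to Smith normal form yields diagonal entries (1,1,1,1,1).

∂_2: C_2 → C_1 maps a triangle to the signed sum of its edges. For instance
  ∂def = ef − df + de,
  ∂bcf = cf − bf + bc.
This gives a 12×8 integer matrix of rank 7; reducing to Smith normal form yields diagonal entries (1,1,1,1,1,1,1).

Now H_k = ker ∂_k / im ∂_{k+1}, so:

  H_0: rank C_0 − rank ∂_1 = 6 − 5 = 1, and the invariant factors of ∂_1 are all 1, so H_0 ≅ Z.
  H_1: rank ker ∂_1 − rank ∂_2 = (12 − 5) − 7 = 0, and the invariant factors of ∂_2 are all 1, so H_1 ≅ 0.
  H_2: rank ker ∂_2 − rank ∂_3 = (8 − 7) − 0 = 1, and there is no ∂_3, so H_2 ≅ Z.

H_0 ≅ Z,  H_1 = 0,  H_2 ≅ Z.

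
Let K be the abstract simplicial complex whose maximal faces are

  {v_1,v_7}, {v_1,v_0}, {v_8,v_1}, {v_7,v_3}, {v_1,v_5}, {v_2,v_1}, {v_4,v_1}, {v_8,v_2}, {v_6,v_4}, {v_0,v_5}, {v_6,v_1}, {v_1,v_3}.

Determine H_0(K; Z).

H_0 ≅ Z.

K has 9 vertices, 12 edges.
rank ∂_0 = 0, rank ∂_1 = 8 ⇒ b_0 = 9 − 0 − 8 = 1; all invariant factors of ∂_1 are 1 so no torsion. So H_0 ≅ Z.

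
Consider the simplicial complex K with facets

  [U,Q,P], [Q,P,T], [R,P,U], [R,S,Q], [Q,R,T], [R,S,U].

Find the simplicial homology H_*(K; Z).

K has 6 vertices, 12 edges, 6 triangles.
rank ∂_0 = 0, rank ∂_1 = 5 ⇒ b_0 = 6 − 0 − 5 = 1; all invariant factors of ∂_1 are 1 so no torsion. So H_0 ≅ Z.
rank ∂_1 = 5, rank ∂_2 = 6 ⇒ b_1 = 12 − 5 − 6 = 1; all invariant factors of ∂_2 are 1 so no torsion. So H_1 ≅ Z.
rank ∂_2 = 6, rank ∂_3 = 0 ⇒ b_2 = 6 − 6 − 0 = 0. So H_2 ≅ 0.

H_0 = Z,  H_1 = Z,  H_2 = 0.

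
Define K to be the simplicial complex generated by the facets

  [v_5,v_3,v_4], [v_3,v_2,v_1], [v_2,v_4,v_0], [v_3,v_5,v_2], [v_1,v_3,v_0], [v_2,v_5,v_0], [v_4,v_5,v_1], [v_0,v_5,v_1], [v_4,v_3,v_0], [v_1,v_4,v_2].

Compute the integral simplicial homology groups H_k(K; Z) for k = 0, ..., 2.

H_0 = Z,  H_1 = Z/2,  H_2 = 0.

Take the total order v_0 < v_1 < v_2 < v_3 < v_4 < v_5 on the vertex set. Then K (dimension 2) consists of the simplices:

  0-simplices (6): [v_0], [v_1], [v_2], [v_3], [v_4], [v_5]
  1-simplices (15): (15 of them)
  2-simplices (10): [v_0,v_1,v_3], [v_0,v_1,v_5], [v_0,v_2,v_4], [v_0,v_2,v_5], [v_0,v_3,v_4], [v_1,v_2,v_3], [v_1,v_2,v_4], [v_1,v_4,v_5], [v_2,v_3,v_5], [v_3,v_4,v_5]

Hence C_0 ≅ Z^6, C_1 ≅ Z^15, C_2 ≅ Z^10.

Boundary ∂_1: C_1 → C_0 is given by ∂[p,q] = [q] − [p].
As a 6×15 matrix over Z this has rank 5, with invariant factors (1,1,1,1,1).

The boundary map ∂_2: C_2 → C_1 sends each 2-simplex [p,q,r] to [q,r] − [p,r] + [p,q]. For instance
  ∂[v_2,v_3,v_5] = [v_3,v_5] − [v_2,v_5] + [v_2,v_3],
  ∂[v_0,v_2,v_4] = [v_2,v_4] − [v_0,v_4] + [v_0,v_2].
As a 15×10 matrix over Z this has rank 10, with invariant factors (1,1,1,1,1,1,1,1,1,2).

Computing H_k = (kernel of ∂_k) / (image of ∂_{k+1}):

  H_0: rank C_0 − rank ∂_1 = 6 − 5 = 1, and the invariant factors of ∂_1 are all 1, so H_0 = Z.
  H_1: rank ker ∂_1 − rank ∂_2 = (15 − 5) − 10 = 0, and ∂_2 has invariant factor 2 > 1, so H_1 = Z/2.
  H_2: rank ker ∂_2 − rank ∂_3 = (10 − 10) − 0 = 0, and there is no ∂_3, so H_2 = 0.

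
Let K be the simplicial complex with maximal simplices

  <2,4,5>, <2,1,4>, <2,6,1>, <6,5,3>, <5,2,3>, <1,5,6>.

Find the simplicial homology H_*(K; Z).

H_0 ≅ Z,  H_1 ≅ Z,  H_2 = 0.

We work with the vertex ordering 1 < 2 < 3 < 4 < 5 < 6. The simplices of K, each written with vertices in increasing order, are:

  0-simplices (6): [1], [2], [3], [4], [5], [6]
  1-simplices (12): [1,2], [1,4], [1,5], [1,6], [2,3], [2,4], [2,5], [2,6], [3,5], [3,6], [4,5], [5,6]
  2-simplices (6): [1,2,4], [1,2,6], [1,5,6], [2,3,5], [2,4,5], [3,5,6]

Hence C_0 ≅ Z^6, C_1 ≅ Z^12, C_2 ≅ Z^6.

Boundary ∂_1: C_1 → C_0 maps an edge to its endpoints' difference, ∂[p,q] = q − p. For instance
  ∂[1,6] = [6] − [1].
The resulting 6×12 matrix has rank 5, and its Smith normal form has invariant factors (1,1,1,1,1).

The boundary map ∂_2: C_2 → C_1 acts by ∂[p,q,r] = [q,r] − [p,r] + [p,q]. For instance
  ∂[1,2,4] = [2,4] − [1,4] + [1,2],
  ∂[1,5,6] = [5,6] − [1,6] + [1,5].
This gives a 12×6 integer matrix of rank 6; reducing to Smith normal form yields diagonal entries (1,1,1,1,1,1).

Now H_k = ker ∂_k / im ∂_{k+1}, so:

  H_0: rank C_0 − rank ∂_1 = 6 − 5 = 1, and the invariant factors of ∂_1 are all 1, so H_0 = Z.
  H_1: rank ker ∂_1 − rank ∂_2 = (12 − 5) − 6 = 1, and the invariant factors of ∂_2 are all 1, so H_1 = Z.
  H_2: rank ker ∂_2 − rank ∂_3 = (6 − 6) − 0 = 0, and there is no ∂_3, so H_2 = 0.

(K is a triangulation of the cylinder S^1 x I.)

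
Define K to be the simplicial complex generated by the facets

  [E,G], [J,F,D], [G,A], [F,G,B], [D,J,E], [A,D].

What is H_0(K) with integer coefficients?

Fix the vertex order A < B < D < E < F < G < J and write every simplex with vertices in increasing order. Then dim K = 2 and the simplices of K are:

  0-simplices (7): A, B, D, E, F, G, J
  1-simplices (11): AD, AG, BF, BG, DE, DF, DJ, EG, EJ, FG, FJ
  2-simplices (3): BFG, DEJ, DFJ

giving chain groups C_0 ≅ Z^7, C_1 ≅ Z^11, C_2 ≅ Z^3.

∂_1: C_1 → C_0 is given by ∂[p,q] = [q] − [p]. For instance
  ∂AG = G − A.
The resulting 7×11 matrix has rank 6, and its Smith normal form has invariant factors (1,1,1,1,1,1).

The boundary map ∂_2: C_2 → C_1 sends each 2-simplex [p,q,r] to [q,r] − [p,r] + [p,q]. For instance
  ∂DFJ = FJ − DJ + DF,
  ∂DEJ = EJ − DJ + DE.
The resulting 11×3 matrix has rank 3, and its Smith normal form has invariant factors (1,1,1).

From H_k ≅ ker(∂_k) / im(∂_{k+1}) we obtain:

  H_0: rank C_0 − rank ∂_1 = 7 − 6 = 1, and the invariant factors of ∂_1 are all 1, so H_0 ≅ Z.

H_0 = Z.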